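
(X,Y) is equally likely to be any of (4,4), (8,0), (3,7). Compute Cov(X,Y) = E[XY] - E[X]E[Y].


E[X]=5, E[Y]=11/3, E[XY]=37/3
Cov(X,Y) = E[XY] - E[X]E[Y] = 37/3 - 5*11/3 = -6

-6


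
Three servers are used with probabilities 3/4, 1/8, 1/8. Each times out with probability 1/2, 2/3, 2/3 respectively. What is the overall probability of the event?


P(A) = P(A|B1)P(B1) + P(A|B2)P(B2) + P(A|B3)P(B3)
= 1/2*3/4 + 2/3*1/8 + 2/3*1/8
= 3/8 + 1/12 + 1/12 = 13/24

13/24


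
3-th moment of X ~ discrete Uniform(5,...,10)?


E[X^3] = (1/6) * sum(x^3 for x=5..10)
= 2925/6 = 975/2

975/2


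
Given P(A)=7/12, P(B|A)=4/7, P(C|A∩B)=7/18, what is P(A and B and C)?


P(A∩B∩C) = P(A) * P(B|A) * P(C|A∩B)
= 7/12 * 4/7 * 7/18
= 1/3 * 7/18 = 7/54

7/54


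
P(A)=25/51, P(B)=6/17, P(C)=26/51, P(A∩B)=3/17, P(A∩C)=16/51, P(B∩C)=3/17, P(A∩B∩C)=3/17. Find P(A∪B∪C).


P(A∪B∪C) = P(A)+P(B)+P(C) - P(AB)-P(AC)-P(BC) + P(ABC)
= 25/51+6/17+26/51 - 3/17-16/51-3/17 + 3/17
= 44/51

44/51


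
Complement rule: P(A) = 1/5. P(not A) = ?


P(A') = 1 - P(A) = 1 - 1/5 = 4/5

4/5


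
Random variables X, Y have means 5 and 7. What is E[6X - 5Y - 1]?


E[6X - 5Y - 1] = 6*E[X] - 5*E[Y] - 1
= (6)*(5) + (-5)*(7) + (-1)
= 30 - 35 - 1 = -6

-6


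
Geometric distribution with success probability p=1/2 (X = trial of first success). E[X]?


For geometric (trials until first success), E[X] = 1/p = 1/(1/2) = 2

2


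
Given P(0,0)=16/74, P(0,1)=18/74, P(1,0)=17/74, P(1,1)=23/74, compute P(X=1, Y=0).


Read from table: P(X=1, Y=0) = 17/74

17/74


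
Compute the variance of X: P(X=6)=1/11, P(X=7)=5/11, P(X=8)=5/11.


E[X] = 81/11, E[X^2] = 601/11
Var(X) = E[X^2] - (E[X])^2 = 601/11 - (81/11)^2 = 50/121

50/121


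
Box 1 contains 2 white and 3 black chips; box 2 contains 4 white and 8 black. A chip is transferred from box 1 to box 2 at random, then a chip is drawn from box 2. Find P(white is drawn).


P(transfer white) = 2/5; P(transfer black) = 3/5
If white transferred: Urn II has 5 white of 13, so P(white|white moved) = 5/13
If black transferred: Urn II has 4 white of 13, so P(white|black moved) = 4/13
By total probability: P(white) = 2/5*5/13 + 3/5*4/13 = 22/65

22/65


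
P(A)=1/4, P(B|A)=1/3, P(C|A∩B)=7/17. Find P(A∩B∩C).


P(A∩B∩C) = P(A) * P(B|A) * P(C|A∩B)
= 1/4 * 1/3 * 7/17
= 1/12 * 7/17 = 7/204

7/204


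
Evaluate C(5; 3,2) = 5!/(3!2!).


5! = 120
Denominator: 3!=6 * 2!=2
Coefficient = 120 / 12 = 10

10


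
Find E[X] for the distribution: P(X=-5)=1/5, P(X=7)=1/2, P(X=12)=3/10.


E[X] = sum(x * P(x))
= -5*1/5 + 7*1/2 + 12*3/10
= 61/10

61/10


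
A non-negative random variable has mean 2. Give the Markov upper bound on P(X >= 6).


Markov: P(X >= a) <= E[X]/a
P(X >= 6) <= 2/6 = 1/3

1/3


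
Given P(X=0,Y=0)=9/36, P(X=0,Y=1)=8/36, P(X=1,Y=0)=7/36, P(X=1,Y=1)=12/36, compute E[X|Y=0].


P(Y=0) = 16/36
E[X|Y=0] = (0*9 + 1*7)/16 = 7/16

7/16


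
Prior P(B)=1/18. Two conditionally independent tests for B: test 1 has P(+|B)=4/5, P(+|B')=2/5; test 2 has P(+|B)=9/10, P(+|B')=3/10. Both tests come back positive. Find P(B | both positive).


After test 1: P(+) = 4/5*1/18 + 2/5*17/18 = 19/45
P(B|+) = (2/45)/(19/45) = 2/19
After test 2 (use post1 as new prior): P(+) = 9/10*2/19 + 3/10*17/19 = 69/190
P(B|+,+) = (9/95)/(69/190) = 6/23

6/23


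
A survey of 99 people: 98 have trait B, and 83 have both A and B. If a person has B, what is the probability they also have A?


P(A|B) = P(A∩B)/P(B) = (83/99)/(98/99) = 83/98

83/98


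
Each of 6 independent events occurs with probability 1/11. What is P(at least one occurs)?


P(at least one) = 1 - P(none)
P(none) = (1 - 1/11)^6 = (10/11)^6 = 1000000/1771561
P(at least one) = 1 - 1000000/1771561 = 771561/1771561

771561/1771561


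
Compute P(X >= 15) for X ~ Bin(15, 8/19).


P(X>=15) = P(X=15)
= 35184372088832/15181127029874798299
= 35184372088832/15181127029874798299

35184372088832/15181127029874798299


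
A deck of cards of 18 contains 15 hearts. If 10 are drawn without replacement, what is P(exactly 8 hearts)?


P(X=8) = C(15,8)*C(3,2) / C(18,10)
= 6435*3 / 43758
= 19305/43758 = 15/34

15/34


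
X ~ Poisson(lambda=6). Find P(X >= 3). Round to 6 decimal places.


P(X>=3) = 1 - P(X<=2) = 1 - (e^(-6)*6^0/0! + e^(-6)*6^1/1! + e^(-6)*6^2/2!)
≈ 1 - (0.0024787522 + 0.0148725131 + 0.0446175392)
= 1 - 0.0619688045 = 0.9380311955
≈ 0.938031

0.938031


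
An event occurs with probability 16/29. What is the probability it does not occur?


P(A') = 1 - P(A) = 1 - 16/29 = 13/29

13/29


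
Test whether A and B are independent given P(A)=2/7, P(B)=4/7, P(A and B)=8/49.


P(A)*P(B) = 2/7*4/7 = 8/49
P(A∩B) = 8/49, which equals P(A)P(B), so independent

Yes, A and B are independent


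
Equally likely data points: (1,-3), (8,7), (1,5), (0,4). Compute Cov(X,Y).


E[X]=5/2, E[Y]=13/4, E[XY]=29/2
Cov(X,Y) = E[XY] - E[X]E[Y] = 29/2 - 5/2*13/4 = 51/8

51/8


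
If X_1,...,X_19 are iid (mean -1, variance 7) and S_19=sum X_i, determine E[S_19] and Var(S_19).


E[S_n] = n*mu = 19*-1 = -19
Var(S_n) = n*sigma^2 = 19*7 = 133

E[S_19]=-19, Var(S_19)=133


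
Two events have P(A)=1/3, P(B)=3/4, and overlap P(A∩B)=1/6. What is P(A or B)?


P(A∪B) = P(A) + P(B) - P(A∩B)
= 1/3 + 3/4 - 1/6 = 11/12

11/12


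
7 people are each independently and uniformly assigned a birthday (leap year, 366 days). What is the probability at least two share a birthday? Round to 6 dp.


P(all different) = prod((366-i)/366 for i=0..6) = 0.943914
P(at least one match) = 1 - 0.943914 = 0.056086

0.056086


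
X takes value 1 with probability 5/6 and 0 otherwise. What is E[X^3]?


For Bernoulli: X in {0,1}
E[X^3] = 0^3*(1-5/6) + 1^3*5/6 = 5/6

5/6


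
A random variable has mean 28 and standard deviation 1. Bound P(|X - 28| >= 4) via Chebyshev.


k = 4/1 = 4
Chebyshev: P(|X-mu| >= k*sigma) <= 1/k^2 = 1/4^2 = 1/16

1/16


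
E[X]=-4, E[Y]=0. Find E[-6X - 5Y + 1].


E[-6X - 5Y + 1] = -6*E[X] - 5*E[Y] + 1
= (-6)*(-4) + (-5)*(0) + (1)
= 24 + 0 + 1 = 25

25


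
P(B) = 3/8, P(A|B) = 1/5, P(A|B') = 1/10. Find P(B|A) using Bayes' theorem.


P(A) = P(A|B)P(B) + P(A|B')P(B') = 1/5*3/8 + 1/10*5/8 = 11/80
P(B|A) = P(A|B)P(B)/P(A) = (3/40)/(11/80) = 6/11

6/11


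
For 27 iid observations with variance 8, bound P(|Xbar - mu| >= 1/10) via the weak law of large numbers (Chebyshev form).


Var(Xbar) = Var(X)/n = 8/27
Chebyshev: P(|Xbar-mu| >= 1/10) <= Var(Xbar)/(1/10)^2 = (8/27)/(1/100) = 800/27
Bound exceeds 1, so trivial bound: 1

1


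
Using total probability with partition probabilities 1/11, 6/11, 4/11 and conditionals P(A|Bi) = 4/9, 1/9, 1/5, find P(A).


P(A) = P(A|B1)P(B1) + P(A|B2)P(B2) + P(A|B3)P(B3)
= 4/9*1/11 + 1/9*6/11 + 1/5*4/11
= 4/99 + 2/33 + 4/55 = 86/495

86/495


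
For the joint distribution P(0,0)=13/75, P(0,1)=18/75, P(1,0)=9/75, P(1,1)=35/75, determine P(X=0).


P(X=0) = P(0,0)+P(0,1) = 13/75 + 18/75 = 31/75

31/75


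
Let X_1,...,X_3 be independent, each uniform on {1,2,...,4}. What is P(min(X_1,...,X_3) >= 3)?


P(min >= 3) = P(all X_i >= 3) = (P(X_1 >= 3))^3
= (2/4)^3 = (1/2)^3 = 1/8

1/8


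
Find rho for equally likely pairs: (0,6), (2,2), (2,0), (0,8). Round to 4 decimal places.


Cov(X,Y) = -3.0000, Var(X) = 1.0000, Var(Y) = 10.0000
rho = Cov/(sqrt(VarX)*sqrt(VarY)) = -0.9487

-0.9487


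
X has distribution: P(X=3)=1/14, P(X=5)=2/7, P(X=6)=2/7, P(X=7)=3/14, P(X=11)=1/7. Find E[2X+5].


E[2X+5] = sum(g(x)*P(x))
= 11*1/14 + 15*2/7 + 17*2/7 + 19*3/14 + 27*1/7
= 125/7

125/7


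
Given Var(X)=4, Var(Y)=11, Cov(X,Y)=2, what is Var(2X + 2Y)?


Var(2X + 2Y) = 2^2*Var(X) + 2^2*Var(Y) + 2*2*2*Cov(X,Y)
= 4*4 + 4*11 + 8*2
= 16 + 44 + 16 = 76

76


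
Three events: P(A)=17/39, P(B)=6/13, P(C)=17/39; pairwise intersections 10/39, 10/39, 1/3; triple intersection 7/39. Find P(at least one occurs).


P(A∪B∪C) = P(A)+P(B)+P(C) - P(AB)-P(AC)-P(BC) + P(ABC)
= 17/39+6/13+17/39 - 10/39-10/39-1/3 + 7/39
= 2/3

2/3


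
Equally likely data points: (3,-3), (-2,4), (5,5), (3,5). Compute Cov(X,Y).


E[X]=9/4, E[Y]=11/4, E[XY]=23/4
Cov(X,Y) = E[XY] - E[X]E[Y] = 23/4 - 9/4*11/4 = -7/16

-7/16


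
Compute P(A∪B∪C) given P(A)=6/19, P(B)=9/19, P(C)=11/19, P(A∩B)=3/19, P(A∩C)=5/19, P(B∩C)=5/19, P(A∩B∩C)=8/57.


P(A∪B∪C) = P(A)+P(B)+P(C) - P(AB)-P(AC)-P(BC) + P(ABC)
= 6/19+9/19+11/19 - 3/19-5/19-5/19 + 8/57
= 47/57

47/57


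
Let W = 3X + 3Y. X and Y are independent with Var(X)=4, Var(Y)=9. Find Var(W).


Independence => Cov(X,Y)=0
Var(3X + 3Y) = 3^2*Var(X) + 3^2*Var(Y)
= 9*4 + 9*9 = 117

117


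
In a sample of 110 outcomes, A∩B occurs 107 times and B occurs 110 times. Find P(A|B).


P(A|B) = P(A∩B)/P(B) = (107/110)/(110/110) = 107/110

107/110


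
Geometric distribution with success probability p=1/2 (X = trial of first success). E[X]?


For geometric (trials until first success), E[X] = 1/p = 1/(1/2) = 2

2


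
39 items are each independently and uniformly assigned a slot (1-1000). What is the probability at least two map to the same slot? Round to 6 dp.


P(all different) = prod((1000-i)/1000 for i=0..38) = 0.472037
P(at least one match) = 1 - 0.472037 = 0.527963

0.527963


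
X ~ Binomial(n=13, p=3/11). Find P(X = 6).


P(X=6) = C(13,6) * p^6 * (1-p)^7
= 1716 * 729/1771561 * 2097152/19487171
= 238496514048/3138428376721

238496514048/3138428376721


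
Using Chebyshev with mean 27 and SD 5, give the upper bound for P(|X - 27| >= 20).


k = 20/5 = 4
Chebyshev: P(|X-mu| >= k*sigma) <= 1/k^2 = 1/4^2 = 1/16

1/16


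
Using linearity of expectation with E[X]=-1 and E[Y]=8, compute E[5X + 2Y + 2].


E[5X + 2Y + 2] = 5*E[X] + 2*E[Y] + 2
= (5)*(-1) + (2)*(8) + (2)
= -5 + 16 + 2 = 13

13


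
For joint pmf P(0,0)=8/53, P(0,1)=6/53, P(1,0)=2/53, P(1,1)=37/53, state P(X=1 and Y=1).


Read from table: P(X=1, Y=1) = 37/53

37/53


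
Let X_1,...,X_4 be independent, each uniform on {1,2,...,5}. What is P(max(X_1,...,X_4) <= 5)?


P(max <= 5) = P(all X_i <= 5) = (P(X_1 <= 5))^4
= (5/5)^4 = 1^4 = 1

1


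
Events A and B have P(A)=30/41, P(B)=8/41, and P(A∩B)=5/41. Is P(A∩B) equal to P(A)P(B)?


P(A)*P(B) = 30/41*8/41 = 240/1681
P(A∩B) = 5/41 != 240/1681, so not independent

No, A and B are not independent


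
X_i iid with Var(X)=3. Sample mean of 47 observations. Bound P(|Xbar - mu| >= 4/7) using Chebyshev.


Var(Xbar) = Var(X)/n = 3/47
Chebyshev: P(|Xbar-mu| >= 4/7) <= Var(Xbar)/(4/7)^2 = (3/47)/(16/49) = 147/752

147/752


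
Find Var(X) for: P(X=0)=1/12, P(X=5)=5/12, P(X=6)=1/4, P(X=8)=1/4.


E[X] = 67/12, E[X^2] = 425/12
Var(X) = E[X^2] - (E[X])^2 = 425/12 - (67/12)^2 = 611/144

611/144


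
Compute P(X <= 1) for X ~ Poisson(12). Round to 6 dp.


P(X<=1) = e^(-12)*12^0/0! + e^(-12)*12^1/1!
≈ 0.0000061442 + 0.0000737305
= 0.0000798747
≈ 0.000080

0.000080


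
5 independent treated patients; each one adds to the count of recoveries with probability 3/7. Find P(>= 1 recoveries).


P(at least one) = 1 - P(none)
P(none) = (1 - 3/7)^5 = (4/7)^5 = 1024/16807
P(at least one) = 1 - 1024/16807 = 15783/16807

15783/16807


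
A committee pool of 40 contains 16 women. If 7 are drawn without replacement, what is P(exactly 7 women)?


P(X=7) = C(16,7)*C(24,0) / C(40,7)
= 11440*1 / 18643560
= 11440/18643560 = 22/35853

22/35853


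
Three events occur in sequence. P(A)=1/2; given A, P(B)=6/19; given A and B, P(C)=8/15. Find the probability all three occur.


P(A∩B∩C) = P(A) * P(B|A) * P(C|A∩B)
= 1/2 * 6/19 * 8/15
= 3/19 * 8/15 = 8/95

8/95


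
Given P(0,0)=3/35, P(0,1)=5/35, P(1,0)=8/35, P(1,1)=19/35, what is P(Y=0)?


P(Y=0) = P(0,0)+P(1,0) = 3/35 + 8/35 = 11/35

11/35


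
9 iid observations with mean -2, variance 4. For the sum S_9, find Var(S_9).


By independence, Var(S_n) = n*Var(X_1) = 9*4 = 36

36


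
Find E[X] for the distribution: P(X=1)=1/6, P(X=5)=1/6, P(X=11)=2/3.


E[X] = sum(x * P(x))
= 1*1/6 + 5*1/6 + 11*2/3
= 25/3

25/3


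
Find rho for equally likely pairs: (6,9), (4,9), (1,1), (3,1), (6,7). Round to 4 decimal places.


Cov(X,Y) = 5.6000, Var(X) = 3.6000, Var(Y) = 13.4400
rho = Cov/(sqrt(VarX)*sqrt(VarY)) = 0.8051

0.8051


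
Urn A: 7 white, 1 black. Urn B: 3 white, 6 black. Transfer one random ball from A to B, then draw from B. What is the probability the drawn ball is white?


P(transfer white) = 7/8; P(transfer black) = 1/8
If white transferred: Urn II has 4 white of 10, so P(white|white moved) = 2/5
If black transferred: Urn II has 3 white of 10, so P(white|black moved) = 3/10
By total probability: P(white) = 7/8*2/5 + 1/8*3/10 = 31/80

31/80


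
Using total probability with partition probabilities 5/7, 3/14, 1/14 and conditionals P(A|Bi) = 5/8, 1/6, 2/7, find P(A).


P(A) = P(A|B1)P(B1) + P(A|B2)P(B2) + P(A|B3)P(B3)
= 5/8*5/7 + 1/6*3/14 + 2/7*1/14
= 25/56 + 1/28 + 1/49 = 197/392

197/392


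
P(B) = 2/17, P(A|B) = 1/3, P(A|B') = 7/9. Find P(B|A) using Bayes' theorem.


P(A) = P(A|B)P(B) + P(A|B')P(B') = 1/3*2/17 + 7/9*15/17 = 37/51
P(B|A) = P(A|B)P(B)/P(A) = (2/51)/(37/51) = 2/37

2/37


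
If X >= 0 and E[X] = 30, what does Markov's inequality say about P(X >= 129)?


Markov: P(X >= a) <= E[X]/a
P(X >= 129) <= 30/129 = 10/43

10/43


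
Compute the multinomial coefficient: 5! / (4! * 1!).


5! = 120
Denominator: 4!=24 * 1!=1
Coefficient = 120 / 24 = 5

5


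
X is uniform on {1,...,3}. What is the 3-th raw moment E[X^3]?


E[X^3] = (1/3) * sum(x^3 for x=1..3)
= 36/3 = 12

12


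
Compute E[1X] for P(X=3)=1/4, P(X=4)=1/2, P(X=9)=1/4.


E[1X] = sum(g(x)*P(x))
= 3*1/4 + 4*1/2 + 9*1/4
= 5

5


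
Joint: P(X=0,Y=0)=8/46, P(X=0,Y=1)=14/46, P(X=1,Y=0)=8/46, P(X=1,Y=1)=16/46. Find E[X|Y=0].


P(Y=0) = 16/46
E[X|Y=0] = (0*8 + 1*8)/16 = 8/16 = 1/2

1/2


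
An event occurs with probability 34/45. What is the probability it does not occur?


P(A') = 1 - P(A) = 1 - 34/45 = 11/45

11/45


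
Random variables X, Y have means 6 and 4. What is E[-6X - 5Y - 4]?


E[-6X - 5Y - 4] = -6*E[X] - 5*E[Y] - 4
= (-6)*(6) + (-5)*(4) + (-4)
= -36 - 20 - 4 = -60

-60


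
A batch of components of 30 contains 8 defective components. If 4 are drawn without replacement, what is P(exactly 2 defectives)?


P(X=2) = C(8,2)*C(22,2) / C(30,4)
= 28*231 / 27405
= 6468/27405 = 308/1305

308/1305


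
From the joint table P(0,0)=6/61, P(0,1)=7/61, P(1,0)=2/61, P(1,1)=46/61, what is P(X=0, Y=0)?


Read from table: P(X=0, Y=0) = 6/61

6/61


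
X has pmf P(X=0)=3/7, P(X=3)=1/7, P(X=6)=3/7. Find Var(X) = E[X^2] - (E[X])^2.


E[X] = 3, E[X^2] = 117/7
Var(X) = E[X^2] - (E[X])^2 = 117/7 - (3)^2 = 54/7

54/7


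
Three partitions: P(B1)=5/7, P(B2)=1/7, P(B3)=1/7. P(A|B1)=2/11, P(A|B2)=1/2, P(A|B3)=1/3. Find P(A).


P(A) = P(A|B1)P(B1) + P(A|B2)P(B2) + P(A|B3)P(B3)
= 2/11*5/7 + 1/2*1/7 + 1/3*1/7
= 10/77 + 1/14 + 1/21 = 115/462

115/462


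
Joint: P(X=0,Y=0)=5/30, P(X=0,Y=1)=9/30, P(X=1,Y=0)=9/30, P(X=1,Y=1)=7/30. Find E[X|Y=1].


P(Y=1) = 16/30
E[X|Y=1] = (0*9 + 1*7)/16 = 7/16

7/16


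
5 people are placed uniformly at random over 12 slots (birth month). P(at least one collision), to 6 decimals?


P(all different) = prod((12-i)/12 for i=0..4) = 0.381944
P(at least one match) = 1 - 0.381944 = 0.618056

0.618056


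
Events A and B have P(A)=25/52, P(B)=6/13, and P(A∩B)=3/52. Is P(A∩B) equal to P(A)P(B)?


P(A)*P(B) = 25/52*6/13 = 75/338
P(A∩B) = 3/52 != 75/338, so not independent

No, A and B are not independent


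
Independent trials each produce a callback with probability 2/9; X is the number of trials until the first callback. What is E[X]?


For geometric (trials until first success), E[X] = 1/p = 1/(2/9) = 9/2

9/2


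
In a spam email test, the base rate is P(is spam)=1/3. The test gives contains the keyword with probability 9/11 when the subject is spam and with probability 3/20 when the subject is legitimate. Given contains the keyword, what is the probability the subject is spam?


P(A) = P(A|B)P(B) + P(A|B')P(B') = 9/11*1/3 + 3/20*2/3 = 41/110
P(B|A) = P(A|B)P(B)/P(A) = (3/11)/(41/110) = 30/41

30/41


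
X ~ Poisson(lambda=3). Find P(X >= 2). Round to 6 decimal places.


P(X>=2) = 1 - P(X<=1) = 1 - (e^(-3)*3^0/0! + e^(-3)*3^1/1!)
≈ 1 - (0.0497870684 + 0.1493612051)
= 1 - 0.1991482735 = 0.8008517265
≈ 0.800852

0.800852


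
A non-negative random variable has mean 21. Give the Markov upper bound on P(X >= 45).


Markov: P(X >= a) <= E[X]/a
P(X >= 45) <= 21/45 = 7/15

7/15


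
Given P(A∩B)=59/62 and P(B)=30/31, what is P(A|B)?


P(A|B) = P(A∩B)/P(B) = (177/186)/(180/186) = 177/180 = 59/60

59/60


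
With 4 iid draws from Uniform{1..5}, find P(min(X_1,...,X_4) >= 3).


P(min >= 3) = P(all X_i >= 3) = (P(X_1 >= 3))^4
= (3/5)^4 = 81/625

81/625


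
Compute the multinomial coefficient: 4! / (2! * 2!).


4! = 24
Denominator: 2!=2 * 2!=2
Coefficient = 24 / 4 = 6

6


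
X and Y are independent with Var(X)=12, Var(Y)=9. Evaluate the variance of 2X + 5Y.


Independence => Cov(X,Y)=0
Var(2X + 5Y) = 2^2*Var(X) + 5^2*Var(Y)
= 4*12 + 25*9 = 273

273


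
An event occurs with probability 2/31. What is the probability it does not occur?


P(A') = 1 - P(A) = 1 - 2/31 = 29/31

29/31


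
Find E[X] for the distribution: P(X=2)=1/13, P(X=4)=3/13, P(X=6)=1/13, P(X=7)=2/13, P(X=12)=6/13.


E[X] = sum(x * P(x))
= 2*1/13 + 4*3/13 + 6*1/13 + 7*2/13 + 12*6/13
= 106/13

106/13


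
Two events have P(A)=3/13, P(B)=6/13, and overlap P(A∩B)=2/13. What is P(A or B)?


P(A∪B) = P(A) + P(B) - P(A∩B)
= 3/13 + 6/13 - 2/13 = 7/13

7/13


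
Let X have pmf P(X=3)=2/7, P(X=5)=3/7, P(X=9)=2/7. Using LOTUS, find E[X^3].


E[X^3] = sum(g(x)*P(x))
= 27*2/7 + 125*3/7 + 729*2/7
= 1887/7

1887/7


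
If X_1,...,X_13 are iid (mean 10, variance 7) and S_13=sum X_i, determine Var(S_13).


By independence, Var(S_n) = n*Var(X_1) = 13*7 = 91

91


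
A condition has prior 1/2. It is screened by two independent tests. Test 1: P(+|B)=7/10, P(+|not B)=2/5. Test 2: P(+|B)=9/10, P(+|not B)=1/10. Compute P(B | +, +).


After test 1: P(+) = 7/10*1/2 + 2/5*1/2 = 11/20
P(B|+) = (7/20)/(11/20) = 7/11
After test 2 (use post1 as new prior): P(+) = 9/10*7/11 + 1/10*4/11 = 67/110
P(B|+,+) = (63/110)/(67/110) = 63/67

63/67


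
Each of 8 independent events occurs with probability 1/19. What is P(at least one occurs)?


P(at least one) = 1 - P(none)
P(none) = (1 - 1/19)^8 = (18/19)^8 = 11019960576/16983563041
P(at least one) = 1 - 11019960576/16983563041 = 5963602465/16983563041

5963602465/16983563041


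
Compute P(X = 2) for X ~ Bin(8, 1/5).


P(X=2) = C(8,2) * p^2 * (1-p)^6
= 28 * 1/25 * 4096/15625
= 114688/390625

114688/390625


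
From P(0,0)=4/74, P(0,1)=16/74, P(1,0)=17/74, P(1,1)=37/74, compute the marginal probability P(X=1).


P(X=1) = P(1,0)+P(1,1) = 17/74 + 37/74 = 54/74 = 27/37

27/37


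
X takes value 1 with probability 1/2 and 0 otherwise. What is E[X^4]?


For Bernoulli: X in {0,1}
E[X^4] = 0^4*(1-1/2) + 1^4*1/2 = 1/2

1/2


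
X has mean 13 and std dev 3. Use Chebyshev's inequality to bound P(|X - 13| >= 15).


k = 15/3 = 5
Chebyshev: P(|X-mu| >= k*sigma) <= 1/k^2 = 1/5^2 = 1/25

1/25


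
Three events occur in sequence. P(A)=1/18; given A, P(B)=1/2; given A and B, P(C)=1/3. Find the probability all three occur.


P(A∩B∩C) = P(A) * P(B|A) * P(C|A∩B)
= 1/18 * 1/2 * 1/3
= 1/36 * 1/3 = 1/108

1/108


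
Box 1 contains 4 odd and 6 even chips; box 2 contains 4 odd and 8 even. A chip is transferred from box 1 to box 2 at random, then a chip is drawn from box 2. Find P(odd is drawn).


P(transfer odd) = 4/10 = 2/5; P(transfer even) = 3/5
If odd transferred: Urn II has 5 odd of 13, so P(odd|odd moved) = 5/13
If even transferred: Urn II has 4 odd of 13, so P(odd|even moved) = 4/13
By total probability: P(odd) = 2/5*5/13 + 3/5*4/13 = 22/65

22/65


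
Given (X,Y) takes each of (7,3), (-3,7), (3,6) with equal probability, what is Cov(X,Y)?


E[X]=7/3, E[Y]=16/3, E[XY]=6
Cov(X,Y) = E[XY] - E[X]E[Y] = 6 - 7/3*16/3 = -58/9

-58/9


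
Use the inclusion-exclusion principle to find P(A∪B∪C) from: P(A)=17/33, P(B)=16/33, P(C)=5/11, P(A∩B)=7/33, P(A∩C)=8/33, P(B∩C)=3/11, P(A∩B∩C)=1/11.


P(A∪B∪C) = P(A)+P(B)+P(C) - P(AB)-P(AC)-P(BC) + P(ABC)
= 17/33+16/33+5/11 - 7/33-8/33-3/11 + 1/11
= 9/11

9/11


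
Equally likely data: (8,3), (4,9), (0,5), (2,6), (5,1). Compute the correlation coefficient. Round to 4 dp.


Cov(X,Y) = -2.8400, Var(X) = 7.3600, Var(Y) = 7.3600
rho = Cov/(sqrt(VarX)*sqrt(VarY)) = -0.3859

-0.3859


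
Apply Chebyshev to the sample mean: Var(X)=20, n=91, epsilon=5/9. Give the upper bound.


Var(Xbar) = Var(X)/n = 20/91
Chebyshev: P(|Xbar-mu| >= 5/9) <= Var(Xbar)/(5/9)^2 = (20/91)/(25/81) = 324/455

324/455


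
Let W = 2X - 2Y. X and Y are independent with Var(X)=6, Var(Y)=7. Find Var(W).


Independence => Cov(X,Y)=0
Var(2X - 2Y) = 2^2*Var(X) + (-2)^2*Var(Y)
= 4*6 + 4*7 = 52

52


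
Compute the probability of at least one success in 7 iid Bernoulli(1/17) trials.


P(at least one) = 1 - P(none)
P(none) = (1 - 1/17)^7 = (16/17)^7 = 268435456/410338673
P(at least one) = 1 - 268435456/410338673 = 141903217/410338673

141903217/410338673


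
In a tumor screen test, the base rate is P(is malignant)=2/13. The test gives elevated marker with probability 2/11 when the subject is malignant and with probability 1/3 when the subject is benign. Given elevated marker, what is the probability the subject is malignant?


P(A) = P(A|B)P(B) + P(A|B')P(B') = 2/11*2/13 + 1/3*11/13 = 133/429
P(B|A) = P(A|B)P(B)/P(A) = (4/143)/(133/429) = 12/133

12/133


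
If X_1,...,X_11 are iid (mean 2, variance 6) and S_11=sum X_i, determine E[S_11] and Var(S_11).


E[S_n] = n*mu = 11*2 = 22
Var(S_n) = n*sigma^2 = 11*6 = 66

E[S_11]=22, Var(S_11)=66


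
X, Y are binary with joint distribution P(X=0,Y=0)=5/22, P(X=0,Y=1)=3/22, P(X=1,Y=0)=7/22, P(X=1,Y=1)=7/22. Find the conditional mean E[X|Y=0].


P(Y=0) = 12/22
E[X|Y=0] = (0*5 + 1*7)/12 = 7/12

7/12


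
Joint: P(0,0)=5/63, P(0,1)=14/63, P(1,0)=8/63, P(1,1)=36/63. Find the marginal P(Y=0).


P(Y=0) = P(0,0)+P(1,0) = 5/63 + 8/63 = 13/63

13/63


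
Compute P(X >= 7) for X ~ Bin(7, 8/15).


P(X>=7) = P(X=7)
= 2097152/170859375
= 2097152/170859375

2097152/170859375


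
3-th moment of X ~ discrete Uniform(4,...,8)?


E[X^3] = (1/5) * sum(x^3 for x=4..8)
= 1260/5 = 252

252


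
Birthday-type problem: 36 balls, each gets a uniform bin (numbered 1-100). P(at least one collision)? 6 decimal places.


P(all different) = prod((100-i)/100 for i=0..35) = 0.000736
P(at least one match) = 1 - 0.000736 = 0.999264

0.999264


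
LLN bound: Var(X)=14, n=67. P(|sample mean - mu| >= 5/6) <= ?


Var(Xbar) = Var(X)/n = 14/67
Chebyshev: P(|Xbar-mu| >= 5/6) <= Var(Xbar)/(5/6)^2 = (14/67)/(25/36) = 504/1675

504/1675


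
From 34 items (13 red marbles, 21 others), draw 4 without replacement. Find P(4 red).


P(X=4) = C(13,4)*C(21,0) / C(34,4)
= 715*1 / 46376
= 715/46376 = 65/4216

65/4216


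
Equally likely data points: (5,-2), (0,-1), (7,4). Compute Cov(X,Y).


E[X]=4, E[Y]=1/3, E[XY]=6
Cov(X,Y) = E[XY] - E[X]E[Y] = 6 - 4*1/3 = 14/3

14/3


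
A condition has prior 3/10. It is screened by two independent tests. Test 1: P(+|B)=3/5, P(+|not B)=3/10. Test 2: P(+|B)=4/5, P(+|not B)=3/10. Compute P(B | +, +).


After test 1: P(+) = 3/5*3/10 + 3/10*7/10 = 39/100
P(B|+) = (9/50)/(39/100) = 6/13
After test 2 (use post1 as new prior): P(+) = 4/5*6/13 + 3/10*7/13 = 69/130
P(B|+,+) = (24/65)/(69/130) = 16/23

16/23


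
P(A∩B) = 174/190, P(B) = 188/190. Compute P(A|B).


P(A|B) = P(A∩B)/P(B) = (174/190)/(188/190) = 174/188 = 87/94

87/94


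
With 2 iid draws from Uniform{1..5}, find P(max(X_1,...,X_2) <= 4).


P(max <= 4) = P(all X_i <= 4) = (P(X_1 <= 4))^2
= (4/5)^2 = 16/25

16/25


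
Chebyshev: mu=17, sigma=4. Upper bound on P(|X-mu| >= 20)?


k = 20/4 = 5
Chebyshev: P(|X-mu| >= k*sigma) <= 1/k^2 = 1/5^2 = 1/25

1/25


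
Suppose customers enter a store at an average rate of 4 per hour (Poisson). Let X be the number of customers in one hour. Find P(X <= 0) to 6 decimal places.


P(X<=0) = e^(-4)*4^0/0!
≈ 0.0183156389
≈ 0.018316

0.018316


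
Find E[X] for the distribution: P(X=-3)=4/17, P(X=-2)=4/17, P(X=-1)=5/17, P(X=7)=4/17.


E[X] = sum(x * P(x))
= -3*4/17 - 2*4/17 - 1*5/17 + 7*4/17
= 3/17

3/17


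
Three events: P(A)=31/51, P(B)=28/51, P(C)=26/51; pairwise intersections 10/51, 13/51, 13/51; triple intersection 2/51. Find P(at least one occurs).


P(A∪B∪C) = P(A)+P(B)+P(C) - P(AB)-P(AC)-P(BC) + P(ABC)
= 31/51+28/51+26/51 - 10/51-13/51-13/51 + 2/51
= 1

1


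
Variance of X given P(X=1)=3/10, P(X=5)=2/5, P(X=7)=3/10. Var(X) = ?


E[X] = 22/5, E[X^2] = 25
Var(X) = E[X^2] - (E[X])^2 = 25 - (22/5)^2 = 141/25

141/25


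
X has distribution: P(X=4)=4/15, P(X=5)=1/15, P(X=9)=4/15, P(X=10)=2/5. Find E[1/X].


E[1/X] = sum(g(x)*P(x))
= 1/4*4/15 + 1/5*1/15 + 1/9*4/15 + 1/10*2/5
= 101/675

101/675


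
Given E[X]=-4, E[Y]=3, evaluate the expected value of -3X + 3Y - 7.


E[-3X + 3Y - 7] = -3*E[X] + 3*E[Y] - 7
= (-3)*(-4) + (3)*(3) + (-7)
= 12 + 9 - 7 = 14

14


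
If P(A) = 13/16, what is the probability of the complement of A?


P(A') = 1 - P(A) = 1 - 13/16 = 3/16

3/16


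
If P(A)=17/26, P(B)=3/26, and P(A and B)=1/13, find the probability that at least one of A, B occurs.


P(A∪B) = P(A) + P(B) - P(A∩B)
= 17/26 + 3/26 - 1/13 = 9/13

9/13


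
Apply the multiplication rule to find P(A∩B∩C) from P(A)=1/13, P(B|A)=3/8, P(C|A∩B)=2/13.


P(A∩B∩C) = P(A) * P(B|A) * P(C|A∩B)
= 1/13 * 3/8 * 2/13
= 3/104 * 2/13 = 3/676

3/676


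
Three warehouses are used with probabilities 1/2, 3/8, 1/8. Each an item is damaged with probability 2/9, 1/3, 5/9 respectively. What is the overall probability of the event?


P(A) = P(A|B1)P(B1) + P(A|B2)P(B2) + P(A|B3)P(B3)
= 2/9*1/2 + 1/3*3/8 + 5/9*1/8
= 1/9 + 1/8 + 5/72 = 11/36

11/36


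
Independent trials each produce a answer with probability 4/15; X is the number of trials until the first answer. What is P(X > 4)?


P(X > 4) = P(first 4 trials all fail) = (1-p)^4 = (11/15)^4 = 14641/50625

14641/50625


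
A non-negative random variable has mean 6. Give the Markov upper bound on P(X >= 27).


Markov: P(X >= a) <= E[X]/a
P(X >= 27) <= 6/27 = 2/9

2/9


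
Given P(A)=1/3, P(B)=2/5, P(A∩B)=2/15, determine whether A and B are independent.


P(A)*P(B) = 1/3*2/5 = 2/15
P(A∩B) = 2/15, which equals P(A)P(B), so independent

Yes, A and B are independent


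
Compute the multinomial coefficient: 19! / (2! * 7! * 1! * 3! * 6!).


19! = 121645100408832000
Denominator: 2!=2 * 7!=5040 * 1!=1 * 3!=6 * 6!=720
Coefficient = 121645100408832000 / 43545600 = 2793510720

2793510720


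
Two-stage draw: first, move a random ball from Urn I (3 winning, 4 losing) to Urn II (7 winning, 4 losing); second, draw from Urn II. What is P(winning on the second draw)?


P(transfer winning) = 3/7; P(transfer losing) = 4/7
If winning transferred: Urn II has 8 winning of 12, so P(winning|winning moved) = 2/3
If losing transferred: Urn II has 7 winning of 12, so P(winning|losing moved) = 7/12
By total probability: P(winning) = 3/7*2/3 + 4/7*7/12 = 13/21

13/21


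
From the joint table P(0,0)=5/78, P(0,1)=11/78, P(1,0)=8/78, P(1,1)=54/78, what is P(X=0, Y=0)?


Read from table: P(X=0, Y=0) = 5/78

5/78


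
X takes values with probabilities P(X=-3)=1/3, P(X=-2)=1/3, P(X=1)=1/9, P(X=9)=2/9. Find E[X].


E[X] = sum(x * P(x))
= -3*1/3 - 2*1/3 + 1*1/9 + 9*2/9
= 4/9

4/9


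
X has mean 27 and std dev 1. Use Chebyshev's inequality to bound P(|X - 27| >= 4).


k = 4/1 = 4
Chebyshev: P(|X-mu| >= k*sigma) <= 1/k^2 = 1/4^2 = 1/16

1/16


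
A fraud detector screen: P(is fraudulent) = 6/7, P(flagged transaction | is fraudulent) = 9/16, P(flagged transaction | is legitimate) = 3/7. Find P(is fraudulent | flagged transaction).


P(A) = P(A|B)P(B) + P(A|B')P(B') = 9/16*6/7 + 3/7*1/7 = 213/392
P(B|A) = P(A|B)P(B)/P(A) = (27/56)/(213/392) = 63/71

63/71


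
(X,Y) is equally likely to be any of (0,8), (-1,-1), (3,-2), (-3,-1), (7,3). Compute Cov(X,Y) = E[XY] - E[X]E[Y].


E[X]=6/5, E[Y]=7/5, E[XY]=19/5
Cov(X,Y) = E[XY] - E[X]E[Y] = 19/5 - 6/5*7/5 = 53/25

53/25


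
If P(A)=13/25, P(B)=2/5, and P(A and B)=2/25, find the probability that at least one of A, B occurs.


P(A∪B) = P(A) + P(B) - P(A∩B)
= 13/25 + 2/5 - 2/25 = 21/25

21/25


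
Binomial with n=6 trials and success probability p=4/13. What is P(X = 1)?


P(X=1) = C(6,1) * p^1 * (1-p)^5
= 6 * 4/13 * 59049/371293
= 1417176/4826809

1417176/4826809


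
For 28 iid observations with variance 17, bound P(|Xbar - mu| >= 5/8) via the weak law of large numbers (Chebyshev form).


Var(Xbar) = Var(X)/n = 17/28
Chebyshev: P(|Xbar-mu| >= 5/8) <= Var(Xbar)/(5/8)^2 = (17/28)/(25/64) = 272/175
Bound exceeds 1, so trivial bound: 1

1


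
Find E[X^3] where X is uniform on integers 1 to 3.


E[X^3] = (1/3) * sum(x^3 for x=1..3)
= 36/3 = 12

12


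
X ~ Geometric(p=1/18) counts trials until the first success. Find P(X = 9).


P(X=9) = (1-p)^8 * p = (17/18)^8 * 1/18
= 6975757441/11019960576 * 1/18 = 6975757441/198359290368

6975757441/198359290368


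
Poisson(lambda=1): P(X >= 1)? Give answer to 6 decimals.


P(X>=1) = 1 - P(X<=0) = 1 - (e^(-1)*1^0/0!)
≈ 1 - 0.3678794412 = 0.6321205588
≈ 0.632121

0.632121


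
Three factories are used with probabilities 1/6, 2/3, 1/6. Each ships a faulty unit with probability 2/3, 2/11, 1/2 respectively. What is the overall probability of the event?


P(A) = P(A|B1)P(B1) + P(A|B2)P(B2) + P(A|B3)P(B3)
= 2/3*1/6 + 2/11*2/3 + 1/2*1/6
= 1/9 + 4/33 + 1/12 = 125/396

125/396


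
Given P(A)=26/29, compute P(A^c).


P(A') = 1 - P(A) = 1 - 26/29 = 3/29

3/29


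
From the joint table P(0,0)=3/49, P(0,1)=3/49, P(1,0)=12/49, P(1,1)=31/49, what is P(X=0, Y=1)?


Read from table: P(X=0, Y=1) = 3/49

3/49


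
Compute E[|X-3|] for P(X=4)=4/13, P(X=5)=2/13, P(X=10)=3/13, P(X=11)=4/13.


E[|X-3|] = sum(g(x)*P(x))
= 1*4/13 + 2*2/13 + 7*3/13 + 8*4/13
= 61/13

61/13


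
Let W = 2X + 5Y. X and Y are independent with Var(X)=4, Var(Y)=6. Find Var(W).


Independence => Cov(X,Y)=0
Var(2X + 5Y) = 2^2*Var(X) + 5^2*Var(Y)
= 4*4 + 25*6 = 166

166


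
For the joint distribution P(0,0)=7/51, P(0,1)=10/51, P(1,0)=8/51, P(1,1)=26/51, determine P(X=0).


P(X=0) = P(0,0)+P(0,1) = 7/51 + 10/51 = 17/51 = 1/3

1/3


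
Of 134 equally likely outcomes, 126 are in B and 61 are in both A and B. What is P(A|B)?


P(A|B) = P(A∩B)/P(B) = (61/134)/(126/134) = 61/126

61/126


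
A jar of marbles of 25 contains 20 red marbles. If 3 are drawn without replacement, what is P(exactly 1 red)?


P(X=1) = C(20,1)*C(5,2) / C(25,3)
= 20*10 / 2300
= 200/2300 = 2/23

2/23


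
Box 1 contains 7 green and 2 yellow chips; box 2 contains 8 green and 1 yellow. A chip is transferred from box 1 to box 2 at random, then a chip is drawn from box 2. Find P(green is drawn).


P(transfer green) = 7/9; P(transfer yellow) = 2/9
If green transferred: Urn II has 9 green of 10, so P(green|green moved) = 9/10
If yellow transferred: Urn II has 8 green of 10, so P(green|yellow moved) = 4/5
By total probability: P(green) = 7/9*9/10 + 2/9*4/5 = 79/90

79/90


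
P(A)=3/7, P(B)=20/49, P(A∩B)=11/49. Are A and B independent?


P(A)*P(B) = 3/7*20/49 = 60/343
P(A∩B) = 11/49 != 60/343, so not independent

No, A and B are not independent


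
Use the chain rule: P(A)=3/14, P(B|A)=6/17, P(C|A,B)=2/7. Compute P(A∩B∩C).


P(A∩B∩C) = P(A) * P(B|A) * P(C|A∩B)
= 3/14 * 6/17 * 2/7
= 9/119 * 2/7 = 18/833

18/833


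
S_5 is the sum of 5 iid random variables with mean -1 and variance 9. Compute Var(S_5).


By independence, Var(S_n) = n*Var(X_1) = 5*9 = 45

45


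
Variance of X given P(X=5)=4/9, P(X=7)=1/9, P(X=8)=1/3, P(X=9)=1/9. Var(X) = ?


E[X] = 20/3, E[X^2] = 422/9
Var(X) = E[X^2] - (E[X])^2 = 422/9 - (20/3)^2 = 22/9

22/9


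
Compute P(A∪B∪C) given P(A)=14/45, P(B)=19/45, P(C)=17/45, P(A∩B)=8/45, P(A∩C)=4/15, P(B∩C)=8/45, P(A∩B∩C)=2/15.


P(A∪B∪C) = P(A)+P(B)+P(C) - P(AB)-P(AC)-P(BC) + P(ABC)
= 14/45+19/45+17/45 - 8/45-4/15-8/45 + 2/15
= 28/45

28/45


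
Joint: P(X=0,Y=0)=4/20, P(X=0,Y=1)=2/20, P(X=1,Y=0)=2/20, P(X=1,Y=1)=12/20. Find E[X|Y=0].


P(Y=0) = 6/20
E[X|Y=0] = (0*4 + 1*2)/6 = 2/6 = 1/3

1/3


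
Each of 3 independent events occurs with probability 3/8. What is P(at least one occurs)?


P(at least one) = 1 - P(none)
P(none) = (1 - 3/8)^3 = (5/8)^3 = 125/512
P(at least one) = 1 - 125/512 = 387/512

387/512


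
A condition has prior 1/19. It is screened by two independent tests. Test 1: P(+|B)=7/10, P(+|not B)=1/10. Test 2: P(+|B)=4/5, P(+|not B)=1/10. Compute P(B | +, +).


After test 1: P(+) = 7/10*1/19 + 1/10*18/19 = 5/38
P(B|+) = (7/190)/(5/38) = 7/25
After test 2 (use post1 as new prior): P(+) = 4/5*7/25 + 1/10*18/25 = 37/125
P(B|+,+) = (28/125)/(37/125) = 28/37

28/37


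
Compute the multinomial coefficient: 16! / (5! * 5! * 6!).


16! = 20922789888000
Denominator: 5!=120 * 5!=120 * 6!=720
Coefficient = 20922789888000 / 10368000 = 2018016

2018016


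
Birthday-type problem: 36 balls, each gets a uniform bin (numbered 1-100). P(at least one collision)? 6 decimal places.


P(all different) = prod((100-i)/100 for i=0..35) = 0.000736
P(at least one match) = 1 - 0.000736 = 0.999264

0.999264


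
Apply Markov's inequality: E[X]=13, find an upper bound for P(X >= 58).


Markov: P(X >= a) <= E[X]/a
P(X >= 58) <= 13/58

13/58


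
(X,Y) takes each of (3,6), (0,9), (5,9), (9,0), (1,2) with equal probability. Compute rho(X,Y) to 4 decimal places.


Cov(X,Y) = -5.7200, Var(X) = 10.2400, Var(Y) = 13.3600
rho = Cov/(sqrt(VarX)*sqrt(VarY)) = -0.4890

-0.4890


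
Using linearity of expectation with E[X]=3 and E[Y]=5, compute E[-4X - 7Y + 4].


E[-4X - 7Y + 4] = -4*E[X] - 7*E[Y] + 4
= (-4)*(3) + (-7)*(5) + (4)
= -12 - 35 + 4 = -43

-43


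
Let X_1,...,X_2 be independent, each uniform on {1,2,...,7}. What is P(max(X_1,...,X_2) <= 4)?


P(max <= 4) = P(all X_i <= 4) = (P(X_1 <= 4))^2
= (4/7)^2 = 16/49

16/49


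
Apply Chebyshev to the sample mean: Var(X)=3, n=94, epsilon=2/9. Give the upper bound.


Var(Xbar) = Var(X)/n = 3/94
Chebyshev: P(|Xbar-mu| >= 2/9) <= Var(Xbar)/(2/9)^2 = (3/94)/(4/81) = 243/376

243/376


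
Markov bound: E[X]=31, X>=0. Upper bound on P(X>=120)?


Markov: P(X >= a) <= E[X]/a
P(X >= 120) <= 31/120

31/120


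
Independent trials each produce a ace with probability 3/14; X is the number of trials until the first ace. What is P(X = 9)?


P(X=9) = (1-p)^8 * p = (11/14)^8 * 3/14
= 214358881/1475789056 * 3/14 = 643076643/20661046784

643076643/20661046784


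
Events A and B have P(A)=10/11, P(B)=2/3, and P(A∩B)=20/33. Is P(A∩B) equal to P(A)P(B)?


P(A)*P(B) = 10/11*2/3 = 20/33
P(A∩B) = 20/33, which equals P(A)P(B), so independent

Yes, A and B are independent


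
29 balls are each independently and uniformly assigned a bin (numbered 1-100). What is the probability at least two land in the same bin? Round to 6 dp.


P(all different) = prod((100-i)/100 for i=0..28) = 0.010973
P(at least one match) = 1 - 0.010973 = 0.989027

0.989027


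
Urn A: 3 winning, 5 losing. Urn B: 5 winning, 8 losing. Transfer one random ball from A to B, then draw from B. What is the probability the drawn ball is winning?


P(transfer winning) = 3/8; P(transfer losing) = 5/8
If winning transferred: Urn II has 6 winning of 14, so P(winning|winning moved) = 3/7
If losing transferred: Urn II has 5 winning of 14, so P(winning|losing moved) = 5/14
By total probability: P(winning) = 3/8*3/7 + 5/8*5/14 = 43/112

43/112


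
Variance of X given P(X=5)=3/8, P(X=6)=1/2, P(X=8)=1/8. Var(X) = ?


E[X] = 47/8, E[X^2] = 283/8
Var(X) = E[X^2] - (E[X])^2 = 283/8 - (47/8)^2 = 55/64

55/64


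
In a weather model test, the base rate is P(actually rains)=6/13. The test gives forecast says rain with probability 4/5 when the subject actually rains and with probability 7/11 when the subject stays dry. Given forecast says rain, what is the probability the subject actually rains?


P(A) = P(A|B)P(B) + P(A|B')P(B') = 4/5*6/13 + 7/11*7/13 = 509/715
P(B|A) = P(A|B)P(B)/P(A) = (24/65)/(509/715) = 264/509

264/509


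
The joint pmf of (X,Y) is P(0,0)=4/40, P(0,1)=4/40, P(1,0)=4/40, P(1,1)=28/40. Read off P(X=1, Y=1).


Read from table: P(X=1, Y=1) = 28/40 = 7/10

7/10


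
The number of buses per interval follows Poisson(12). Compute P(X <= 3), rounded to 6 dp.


P(X<=3) = e^(-12)*12^0/0! + e^(-12)*12^1/1! + e^(-12)*12^2/2! + e^(-12)*12^3/3!
≈ 0.0000061442 + 0.0000737305 + 0.0004423833 + 0.0017695332
= 0.0022917912
≈ 0.002292

0.002292


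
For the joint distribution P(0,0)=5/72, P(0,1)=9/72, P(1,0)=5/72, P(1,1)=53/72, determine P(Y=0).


P(Y=0) = P(0,0)+P(1,0) = 5/72 + 5/72 = 10/72 = 5/36

5/36


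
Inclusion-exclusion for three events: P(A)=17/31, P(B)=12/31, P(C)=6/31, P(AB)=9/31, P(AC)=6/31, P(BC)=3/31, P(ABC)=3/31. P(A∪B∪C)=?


P(A∪B∪C) = P(A)+P(B)+P(C) - P(AB)-P(AC)-P(BC) + P(ABC)
= 17/31+12/31+6/31 - 9/31-6/31-3/31 + 3/31
= 20/31

20/31


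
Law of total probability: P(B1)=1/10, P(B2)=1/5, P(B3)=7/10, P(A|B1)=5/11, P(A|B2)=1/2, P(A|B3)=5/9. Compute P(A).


P(A) = P(A|B1)P(B1) + P(A|B2)P(B2) + P(A|B3)P(B3)
= 5/11*1/10 + 1/2*1/5 + 5/9*7/10
= 1/22 + 1/10 + 7/18 = 529/990

529/990


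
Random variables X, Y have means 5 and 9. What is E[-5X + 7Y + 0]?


E[-5X + 7Y + 0] = -5*E[X] + 7*E[Y] + 0
= (-5)*(5) + (7)*(9) + (0)
= -25 + 63 + 0 = 38

38


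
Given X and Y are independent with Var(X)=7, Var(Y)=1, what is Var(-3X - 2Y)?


Independence => Cov(X,Y)=0
Var(-3X - 2Y) = (-3)^2*Var(X) + (-2)^2*Var(Y)
= 9*7 + 4*1 = 67

67


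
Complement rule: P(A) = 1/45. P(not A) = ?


P(A') = 1 - P(A) = 1 - 1/45 = 44/45

44/45


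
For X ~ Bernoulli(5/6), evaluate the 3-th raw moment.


For Bernoulli: X in {0,1}
E[X^3] = 0^3*(1-5/6) + 1^3*5/6 = 5/6

5/6


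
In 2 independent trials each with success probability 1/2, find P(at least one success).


P(at least one) = 1 - P(none)
P(none) = (1 - 1/2)^2 = (1/2)^2 = 1/4
P(at least one) = 1 - 1/4 = 3/4

3/4


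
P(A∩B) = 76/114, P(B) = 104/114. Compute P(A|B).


P(A|B) = P(A∩B)/P(B) = (76/114)/(104/114) = 76/104 = 19/26

19/26


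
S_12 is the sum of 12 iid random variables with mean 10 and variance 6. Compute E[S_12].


E[S_n] = n*E[X_1] = 12*10 = 120

120


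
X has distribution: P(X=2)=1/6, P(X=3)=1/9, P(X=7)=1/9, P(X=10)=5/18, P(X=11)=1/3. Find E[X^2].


E[X^2] = sum(g(x)*P(x))
= 4*1/6 + 9*1/9 + 49*1/9 + 100*5/18 + 121*1/3
= 677/9

677/9


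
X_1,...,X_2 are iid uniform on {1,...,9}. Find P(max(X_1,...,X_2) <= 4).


P(max <= 4) = P(all X_i <= 4) = (P(X_1 <= 4))^2
= (4/9)^2 = 16/81

16/81


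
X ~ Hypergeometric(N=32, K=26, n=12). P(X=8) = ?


P(X=8) = C(26,8)*C(6,4) / C(32,12)
= 1562275*15 / 225792840
= 23434125/225792840 = 5225/50344

5225/50344


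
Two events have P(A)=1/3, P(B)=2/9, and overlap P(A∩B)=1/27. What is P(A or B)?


P(A∪B) = P(A) + P(B) - P(A∩B)
= 1/3 + 2/9 - 1/27 = 14/27

14/27
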